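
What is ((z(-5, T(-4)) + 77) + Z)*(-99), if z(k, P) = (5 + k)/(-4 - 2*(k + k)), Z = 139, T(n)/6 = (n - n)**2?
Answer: -21384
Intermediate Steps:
T(n) = 0 (T(n) = 6*(n - n)**2 = 6*0**2 = 6*0 = 0)
z(k, P) = (5 + k)/(-4 - 4*k)
((z(-5, T(-4)) + 77) + Z)*(-99) = (((-5 - 1*(-5))/(4*(1 - 5)) + 77) + 139)*(-99) = (((1/4)*(-5 + 5)/(-4) + 77) + 139)*(-99) = (((1/4)*(-1/4)*0 + 77) + 139)*(-99) = ((0 + 77) + 139)*(-99) = (77 + 139)*(-99) = 216*(-99) = -21384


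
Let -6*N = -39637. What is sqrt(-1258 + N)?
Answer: sqrt(192534)/6 ≈ 73.131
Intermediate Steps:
N = 39637/6 (N = -1/6*(-39637) = 39637/6 ≈ 6606.2)
sqrt(-1258 + N) = sqrt(-1258 + 39637/6) = sqrt(32089/6) = sqrt(192534)/6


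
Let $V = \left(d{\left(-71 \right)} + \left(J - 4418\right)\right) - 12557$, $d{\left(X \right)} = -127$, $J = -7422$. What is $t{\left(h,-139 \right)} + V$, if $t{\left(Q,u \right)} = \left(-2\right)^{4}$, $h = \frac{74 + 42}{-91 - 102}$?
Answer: $-24508$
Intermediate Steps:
$h = - \frac{116}{193}$ ($h = \frac{116}{-193} = 116 \left(- \frac{1}{193}\right) = - \frac{116}{193} \approx -0.60104$)
$t{\left(Q,u \right)} = 16$
$V = -24524$ ($V = \left(-127 - 11840\right) - 12557 = -11967 - 12557 = -24524$)
$t{\left(h,-139 \right)} + V = 16 - 24524 = -24508$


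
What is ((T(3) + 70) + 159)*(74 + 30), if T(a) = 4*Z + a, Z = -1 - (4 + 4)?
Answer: 20384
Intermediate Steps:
Z = -9 (Z = -1 - 1*8 = -1 - 8 = -9)
T(a) = -36 + a (T(a) = 4*(-9) + a = -36 + a)
((T(3) + 70) + 159)*(74 + 30) = (((-36 + 3) + 70) + 159)*(74 + 30) = ((-33 + 70) + 159)*104 = (37 + 159)*104 = 196*104 = 20384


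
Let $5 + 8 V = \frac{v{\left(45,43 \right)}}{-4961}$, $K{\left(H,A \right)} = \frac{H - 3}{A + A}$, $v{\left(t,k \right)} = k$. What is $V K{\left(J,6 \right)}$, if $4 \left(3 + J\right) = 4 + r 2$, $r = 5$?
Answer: $\frac{7765}{59532} \approx 0.13043$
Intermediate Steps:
$J = \frac{1}{2}$ ($J = -3 + \frac{4 + 5 \cdot 2}{4} = -3 + \frac{4 + 10}{4} = -3 + \frac{1}{4} \cdot 14 = -3 + \frac{7}{2} = \frac{1}{2} \approx 0.5$)
$K{\left(H,A \right)} = \frac{-3 + H}{2 A}$
$V = - \frac{3106}{4961}$ ($V = - \frac{5}{8} + \frac{43 \frac{1}{-4961}}{8} = - \frac{5}{8} + \frac{43 \left(- \frac{1}{4961}\right)}{8} = - \frac{5}{8} + \frac{1}{8} \left(- \frac{43}{4961}\right) = - \frac{5}{8} - \frac{43}{39688} = - \frac{3106}{4961} \approx -0.62608$)
$V K{\left(J,6 \right)} = - \frac{3106 \frac{-3 + \frac{1}{2}}{2 \cdot 6}}{4961} = - \frac{3106 \cdot \frac{1}{2} \cdot \frac{1}{6} \left(- \frac{5}{2}\right)}{4961} = \left(- \frac{3106}{4961}\right) \left(- \frac{5}{24}\right) = \frac{7765}{59532}$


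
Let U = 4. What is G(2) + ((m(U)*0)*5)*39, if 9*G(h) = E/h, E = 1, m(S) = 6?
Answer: 1/18 ≈ 0.055556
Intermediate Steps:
G(h) = 1/(9*h) (G(h) = (1/h)/9 = 1/(9*h))
G(2) + ((m(U)*0)*5)*39 = (⅑)/2 + ((6*0)*5)*39 = (⅑)*(½) + (0*5)*39 = 1/18 + 0*39 = 1/18 + 0 = 1/18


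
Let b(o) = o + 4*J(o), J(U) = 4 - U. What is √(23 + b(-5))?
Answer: 3*√6 ≈ 7.3485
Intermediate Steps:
b(o) = 16 - 3*o (b(o) = o + 4*(4 - o) = o + (16 - 4*o) = 16 - 3*o)
√(23 + b(-5)) = √(23 + (16 - 3*(-5))) = √(23 + (16 + 15)) = √(23 + 31) = √54 = 3*√6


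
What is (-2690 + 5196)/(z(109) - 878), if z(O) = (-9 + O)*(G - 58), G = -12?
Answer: -1253/3939 ≈ -0.31810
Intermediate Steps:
z(O) = 630 - 70*O (z(O) = (-9 + O)*(-12 - 58) = (-9 + O)*(-70) = 630 - 70*O)
(-2690 + 5196)/(z(109) - 878) = (-2690 + 5196)/((630 - 70*109) - 878) = 2506/((630 - 7630) - 878) = 2506/(-7000 - 878) = 2506/(-7878) = 2506*(-1/7878) = -1253/3939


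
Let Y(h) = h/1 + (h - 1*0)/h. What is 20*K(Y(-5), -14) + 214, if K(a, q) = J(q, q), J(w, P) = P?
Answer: -66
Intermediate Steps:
Y(h) = 1 + h (Y(h) = h*1 + (h + 0)/h = h + h/h = h + 1 = 1 + h)
K(a, q) = q
20*K(Y(-5), -14) + 214 = 20*(-14) + 214 = -280 + 214 = -66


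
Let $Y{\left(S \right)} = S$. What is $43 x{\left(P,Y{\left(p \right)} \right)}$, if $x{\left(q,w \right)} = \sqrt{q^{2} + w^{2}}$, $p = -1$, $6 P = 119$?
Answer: $\frac{43 \sqrt{14197}}{6} \approx 853.92$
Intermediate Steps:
$P = \frac{119}{6}$ ($P = \frac{1}{6} \cdot 119 = \frac{119}{6} \approx 19.833$)
$43 x{\left(P,Y{\left(p \right)} \right)} = 43 \sqrt{\left(\frac{119}{6}\right)^{2} + \left(-1\right)^{2}} = 43 \sqrt{\frac{14161}{36} + 1} = 43 \sqrt{\frac{14197}{36}} = 43 \frac{\sqrt{14197}}{6} = \frac{43 \sqrt{14197}}{6}$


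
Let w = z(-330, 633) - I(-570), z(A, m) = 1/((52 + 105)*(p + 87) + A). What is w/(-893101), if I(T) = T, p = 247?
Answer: -29701561/46537706908 ≈ -0.00063823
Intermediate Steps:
z(A, m) = 1/(52438 + A) (z(A, m) = 1/((52 + 105)*(247 + 87) + A) = 1/(157*334 + A) = 1/(52438 + A))
w = 29701561/52108 (w = 1/(52438 - 330) - 1*(-570) = 1/52108 + 570 = 29701561/52108 ≈ 570.00)
w/(-893101) = (29701561/52108)/(-893101) = (29701561/52108)*(-1/893101) = -29701561/46537706908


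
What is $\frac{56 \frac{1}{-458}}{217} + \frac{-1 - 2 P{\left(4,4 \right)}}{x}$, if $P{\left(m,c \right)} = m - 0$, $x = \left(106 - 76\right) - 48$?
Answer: $\frac{7091}{14198} \approx 0.49944$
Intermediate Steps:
$x = -18$ ($x = 30 - 48 = -18$)
$P{\left(m,c \right)} = m$ ($P{\left(m,c \right)} = m + 0 = m$)
$\frac{56 \frac{1}{-458}}{217} + \frac{-1 - 2 P{\left(4,4 \right)}}{x} = \frac{56 \frac{1}{-458}}{217} + \frac{-1 - 8}{-18} = 56 \left(- \frac{1}{458}\right) \frac{1}{217} + \left(-1 - 8\right) \left(- \frac{1}{18}\right) = \left(- \frac{28}{229}\right) \frac{1}{217} - - \frac{1}{2} = - \frac{4}{7099} + \frac{1}{2} = \frac{7091}{14198}$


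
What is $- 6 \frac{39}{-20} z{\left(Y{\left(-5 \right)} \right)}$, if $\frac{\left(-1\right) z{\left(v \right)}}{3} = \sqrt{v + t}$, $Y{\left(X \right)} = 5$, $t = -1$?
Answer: $- \frac{351}{5} \approx -70.2$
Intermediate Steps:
$z{\left(v \right)} = - 3 \sqrt{-1 + v}$ ($z{\left(v \right)} = - 3 \sqrt{v - 1} = - 3 \sqrt{-1 + v}$)
$- 6 \frac{39}{-20} z{\left(Y{\left(-5 \right)} \right)} = - 6 \frac{39}{-20} \left(- 3 \sqrt{-1 + 5}\right) = - 6 \cdot 39 \left(- \frac{1}{20}\right) \left(- 3 \sqrt{4}\right) = \left(-6\right) \left(- \frac{39}{20}\right) \left(\left(-3\right) 2\right) = \frac{117}{10} \left(-6\right) = - \frac{351}{5}$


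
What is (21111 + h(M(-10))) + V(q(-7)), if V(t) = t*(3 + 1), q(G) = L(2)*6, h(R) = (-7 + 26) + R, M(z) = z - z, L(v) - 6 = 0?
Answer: 21274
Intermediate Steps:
L(v) = 6 (L(v) = 6 + 0 = 6)
M(z) = 0
h(R) = 19 + R
q(G) = 36 (q(G) = 6*6 = 36)
V(t) = 4*t (V(t) = t*4 = 4*t)
(21111 + h(M(-10))) + V(q(-7)) = (21111 + (19 + 0)) + 4*36 = (21111 + 19) + 144 = 21130 + 144 = 21274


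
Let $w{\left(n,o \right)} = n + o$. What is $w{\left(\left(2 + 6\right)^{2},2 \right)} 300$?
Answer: $19800$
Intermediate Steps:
$w{\left(\left(2 + 6\right)^{2},2 \right)} 300 = \left(\left(2 + 6\right)^{2} + 2\right) 300 = \left(8^{2} + 2\right) 300 = \left(64 + 2\right) 300 = 66 \cdot 300 = 19800$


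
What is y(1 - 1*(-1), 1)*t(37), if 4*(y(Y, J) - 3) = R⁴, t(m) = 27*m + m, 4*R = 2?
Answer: 49987/16 ≈ 3124.2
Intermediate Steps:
R = ½ (R = (¼)*2 = ½ ≈ 0.50000)
t(m) = 28*m
y(Y, J) = 193/64 (y(Y, J) = 3 + (½)⁴/4 = 3 + (¼)*(1/16) = 3 + 1/64 = 193/64)
y(1 - 1*(-1), 1)*t(37) = 193*(28*37)/64 = (193/64)*1036 = 49987/16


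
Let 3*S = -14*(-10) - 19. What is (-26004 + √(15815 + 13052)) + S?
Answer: -77891/3 + √28867 ≈ -25794.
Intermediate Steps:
S = 121/3 (S = (-14*(-10) - 19)/3 = (140 - 19)/3 = (⅓)*121 = 121/3 ≈ 40.333)
(-26004 + √(15815 + 13052)) + S = (-26004 + √(15815 + 13052)) + 121/3 = (-26004 + √28867) + 121/3 = -77891/3 + √28867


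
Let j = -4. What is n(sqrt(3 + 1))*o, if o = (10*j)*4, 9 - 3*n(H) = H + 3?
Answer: -640/3 ≈ -213.33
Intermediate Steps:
n(H) = 2 - H/3 (n(H) = 3 - (H + 3)/3 = 3 - (3 + H)/3 = 3 + (-1 - H/3) = 2 - H/3)
o = -160 (o = (10*(-4))*4 = -40*4 = -160)
n(sqrt(3 + 1))*o = (2 - sqrt(3 + 1)/3)*(-160) = (2 - sqrt(4)/3)*(-160) = (2 - 1/3*2)*(-160) = (2 - 2/3)*(-160) = (4/3)*(-160) = -640/3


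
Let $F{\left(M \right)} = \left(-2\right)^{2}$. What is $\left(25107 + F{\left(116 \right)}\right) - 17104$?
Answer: $8007$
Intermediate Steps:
$F{\left(M \right)} = 4$
$\left(25107 + F{\left(116 \right)}\right) - 17104 = \left(25107 + 4\right) - 17104 = 25111 - 17104 = 8007$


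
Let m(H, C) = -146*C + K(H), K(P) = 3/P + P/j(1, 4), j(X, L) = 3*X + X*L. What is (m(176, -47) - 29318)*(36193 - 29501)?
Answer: -6604716005/44 ≈ -1.5011e+8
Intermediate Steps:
j(X, L) = 3*X + L*X
K(P) = 3/P + P/7 (K(P) = 3/P + P/((1*(3 + 4))) = 3/P + P/((1*7)) = 3/P + P/7)
m(H, C) = -146*C + 3/H + H/7 (m(H, C) = -146*C + (3/H + H/7) = -146*C + 3/H + H/7)
(m(176, -47) - 29318)*(36193 - 29501) = ((-146*(-47) + 3/176 + (1/7)*176) - 29318)*(36193 - 29501) = ((6862 + 3*(1/176) + 176/7) - 29318)*6692 = ((6862 + 3/176 + 176/7) - 29318)*6692 = (8484981/1232 - 29318)*6692 = -27634795/1232*6692 = -6604716005/44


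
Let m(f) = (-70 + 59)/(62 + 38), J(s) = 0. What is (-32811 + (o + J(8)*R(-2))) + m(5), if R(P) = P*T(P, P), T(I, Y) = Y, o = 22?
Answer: -3278911/100 ≈ -32789.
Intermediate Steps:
m(f) = -11/100
R(P) = P² (R(P) = P*P = P²)
(-32811 + (o + J(8)*R(-2))) + m(5) = (-32811 + (22 + 0*(-2)²)) - 11/100 = (-32811 + (22 + 0*4)) - 11/100 = (-32811 + (22 + 0)) - 11/100 = (-32811 + 22) - 11/100 = -32789 - 11/100 = -3278911/100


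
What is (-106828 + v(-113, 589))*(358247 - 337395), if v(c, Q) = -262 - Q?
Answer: -2245322508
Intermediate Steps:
(-106828 + v(-113, 589))*(358247 - 337395) = (-106828 + (-262 - 1*589))*(358247 - 337395) = (-106828 + (-262 - 589))*20852 = (-106828 - 851)*20852 = -107679*20852 = -2245322508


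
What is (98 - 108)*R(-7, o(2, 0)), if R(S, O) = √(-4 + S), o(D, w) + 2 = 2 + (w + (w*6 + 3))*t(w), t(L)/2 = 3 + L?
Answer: -10*I*√11 ≈ -33.166*I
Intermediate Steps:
t(L) = 6 + 2*L (t(L) = 2*(3 + L) = 6 + 2*L)
o(D, w) = (3 + 7*w)*(6 + 2*w) (o(D, w) = -2 + (2 + (w + (w*6 + 3))*(6 + 2*w)) = -2 + (2 + (w + (6*w + 3))*(6 + 2*w)) = -2 + (2 + (w + (3 + 6*w))*(6 + 2*w)) = -2 + (2 + (3 + 7*w)*(6 + 2*w)) = (3 + 7*w)*(6 + 2*w))
(98 - 108)*R(-7, o(2, 0)) = (98 - 108)*√(-4 - 7) = -10*I*√11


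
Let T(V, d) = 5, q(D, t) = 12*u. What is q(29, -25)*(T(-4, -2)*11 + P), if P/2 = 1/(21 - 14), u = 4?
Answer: 18576/7 ≈ 2653.7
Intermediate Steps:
q(D, t) = 48 (q(D, t) = 12*4 = 48)
P = 2/7 (P = 2/(21 - 14) = 2/7 ≈ 0.28571)
q(29, -25)*(T(-4, -2)*11 + P) = 48*(5*11 + 2/7) = 48*(55 + 2/7) = 48*(387/7) = 18576/7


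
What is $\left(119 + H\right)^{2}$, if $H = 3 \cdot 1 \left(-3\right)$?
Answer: $12100$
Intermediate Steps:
$H = -9$ ($H = 3 \left(-3\right) = -9$)
$\left(119 + H\right)^{2} = \left(119 - 9\right)^{2} = 110^{2} = 12100$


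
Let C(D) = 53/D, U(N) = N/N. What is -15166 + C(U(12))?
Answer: -15113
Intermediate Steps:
U(N) = 1
-15166 + C(U(12)) = -15166 + 53/1 = -15166 + 53*1 = -15166 + 53 = -15113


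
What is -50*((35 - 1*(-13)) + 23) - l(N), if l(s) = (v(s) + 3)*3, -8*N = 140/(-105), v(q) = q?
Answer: -7119/2 ≈ -3559.5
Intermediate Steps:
N = 1/6 (N = -35/(2*(-105)) = -35*(-1)/(2*105) = -1/8*(-4/3) = 1/6 ≈ 0.16667)
l(s) = 9 + 3*s (l(s) = (s + 3)*3 = (3 + s)*3 = 9 + 3*s)
-50*((35 - 1*(-13)) + 23) - l(N) = -50*((35 - 1*(-13)) + 23) - (9 + 3*(1/6)) = -50*((35 + 13) + 23) - (9 + 1/2) = -50*(48 + 23) - 1*19/2 = -50*71 - 19/2 = -3550 - 19/2 = -7119/2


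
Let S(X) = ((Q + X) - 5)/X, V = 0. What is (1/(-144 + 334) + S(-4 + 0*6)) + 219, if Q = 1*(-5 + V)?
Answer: 21138/95 ≈ 222.51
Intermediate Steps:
Q = -5 (Q = 1*(-5 + 0) = 1*(-5) = -5)
S(X) = (-10 + X)/X (S(X) = ((-5 + X) - 5)/X = (-10 + X)/X)
(1/(-144 + 334) + S(-4 + 0*6)) + 219 = (1/(-144 + 334) + (-10 + (-4 + 0*6))/(-4 + 0*6)) + 219 = (1/190 + (-10 + (-4 + 0))/(-4 + 0)) + 219 = (1/190 + (-10 - 4)/(-4)) + 219 = (1/190 - ¼*(-14)) + 219 = (1/190 + 7/2) + 219 = 333/95 + 219 = 21138/95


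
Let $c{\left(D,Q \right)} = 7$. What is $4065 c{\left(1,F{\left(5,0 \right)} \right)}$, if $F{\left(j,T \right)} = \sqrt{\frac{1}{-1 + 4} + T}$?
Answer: $28455$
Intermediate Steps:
$F{\left(j,T \right)} = \sqrt{\frac{1}{3} + T}$
$4065 c{\left(1,F{\left(5,0 \right)} \right)} = 4065 \cdot 7 = 28455$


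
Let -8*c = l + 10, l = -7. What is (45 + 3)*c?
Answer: -18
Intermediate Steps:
c = -3/8 (c = -(-7 + 10)/8 = -⅛*3 = -3/8 ≈ -0.37500)
(45 + 3)*c = (45 + 3)*(-3/8) = 48*(-3/8) = -18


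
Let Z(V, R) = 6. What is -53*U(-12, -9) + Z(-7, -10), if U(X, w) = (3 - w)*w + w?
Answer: 6207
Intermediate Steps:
U(X, w) = w + w*(3 - w) (U(X, w) = w*(3 - w) + w = w + w*(3 - w))
-53*U(-12, -9) + Z(-7, -10) = -(-477)*(4 - 1*(-9)) + 6 = -(-477)*(4 + 9) + 6 = -(-477)*13 + 6 = -53*(-117) + 6 = 6201 + 6 = 6207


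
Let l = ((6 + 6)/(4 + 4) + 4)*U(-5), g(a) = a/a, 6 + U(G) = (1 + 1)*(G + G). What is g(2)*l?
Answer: -143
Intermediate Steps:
U(G) = -6 + 4*G (U(G) = -6 + (1 + 1)*(G + G) = -6 + 2*(2*G) = -6 + 4*G)
g(a) = 1
l = -143 (l = ((6 + 6)/(4 + 4) + 4)*(-6 + 4*(-5)) = (12/8 + 4)*(-6 - 20) = (12*(⅛) + 4)*(-26) = (3/2 + 4)*(-26) = (11/2)*(-26) = -143)
g(2)*l = 1*(-143) = -143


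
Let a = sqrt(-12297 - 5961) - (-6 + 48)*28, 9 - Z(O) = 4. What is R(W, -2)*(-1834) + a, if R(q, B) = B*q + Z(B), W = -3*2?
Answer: -32354 + I*sqrt(18258) ≈ -32354.0 + 135.12*I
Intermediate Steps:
W = -6
Z(O) = 5 (Z(O) = 9 - 1*4 = 9 - 4 = 5)
R(q, B) = 5 + B*q (R(q, B) = B*q + 5 = 5 + B*q)
a = -1176 + I*sqrt(18258) (a = sqrt(-18258) - 42*28 = I*sqrt(18258) - 1*1176 = I*sqrt(18258) - 1176 = -1176 + I*sqrt(18258) ≈ -1176.0 + 135.12*I)
R(W, -2)*(-1834) + a = (5 - 2*(-6))*(-1834) + (-1176 + I*sqrt(18258)) = (5 + 12)*(-1834) + (-1176 + I*sqrt(18258)) = 17*(-1834) + (-1176 + I*sqrt(18258)) = -31178 + (-1176 + I*sqrt(18258)) = -32354 + I*sqrt(18258)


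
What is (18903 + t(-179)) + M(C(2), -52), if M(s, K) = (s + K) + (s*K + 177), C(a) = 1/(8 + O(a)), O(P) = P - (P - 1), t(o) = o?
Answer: 56530/3 ≈ 18843.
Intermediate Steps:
O(P) = 1 (O(P) = P - (-1 + P) = P + (1 - P) = 1)
C(a) = 1/9 (C(a) = 1/(8 + 1) = 1/9)
M(s, K) = 177 + K + s + K*s (M(s, K) = (K + s) + (K*s + 177) = (K + s) + (177 + K*s) = 177 + K + s + K*s)
(18903 + t(-179)) + M(C(2), -52) = (18903 - 179) + (177 - 52 + 1/9 - 52*1/9) = 18724 + (177 - 52 + 1/9 - 52/9) = 18724 + 358/3 = 56530/3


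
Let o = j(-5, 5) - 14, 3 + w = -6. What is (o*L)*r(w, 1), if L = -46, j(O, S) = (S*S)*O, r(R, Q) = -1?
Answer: -6394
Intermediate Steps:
w = -9 (w = -3 - 6 = -9)
j(O, S) = O*S² (j(O, S) = S²*O = O*S²)
o = -139 (o = -5*5² - 14 = -5*25 - 14 = -125 - 14 = -139)
(o*L)*r(w, 1) = -139*(-46)*(-1) = 6394*(-1) = -6394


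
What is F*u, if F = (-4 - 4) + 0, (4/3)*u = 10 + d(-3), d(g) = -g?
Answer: -78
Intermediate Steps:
u = 39/4 (u = 3*(10 - 1*(-3))/4 = 3*(10 + 3)/4 = (¾)*13 = 39/4 ≈ 9.7500)
F = -8 (F = -8 + 0 = -8)
F*u = -8*39/4 = -78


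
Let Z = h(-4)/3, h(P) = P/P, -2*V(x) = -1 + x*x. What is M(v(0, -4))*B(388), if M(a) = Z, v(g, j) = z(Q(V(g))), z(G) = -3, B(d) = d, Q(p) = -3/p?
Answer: 388/3 ≈ 129.33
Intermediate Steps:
V(x) = ½ - x²/2 (V(x) = -(-1 + x*x)/2 = -(-1 + x²)/2 = ½ - x²/2)
v(g, j) = -3
h(P) = 1
Z = ⅓ (Z = 1/3 = 1*(⅓) = ⅓ ≈ 0.33333)
M(a) = ⅓
M(v(0, -4))*B(388) = (⅓)*388 = 388/3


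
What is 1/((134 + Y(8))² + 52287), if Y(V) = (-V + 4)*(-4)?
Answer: 1/74787 ≈ 1.3371e-5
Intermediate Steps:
Y(V) = -16 + 4*V (Y(V) = (4 - V)*(-4) = -16 + 4*V)
1/((134 + Y(8))² + 52287) = 1/((134 + (-16 + 4*8))² + 52287) = 1/((134 + (-16 + 32))² + 52287) = 1/((134 + 16)² + 52287) = 1/(150² + 52287) = 1/(22500 + 52287) = 1/74787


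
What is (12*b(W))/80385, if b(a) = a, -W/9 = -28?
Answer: 1008/26795 ≈ 0.037619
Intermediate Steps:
W = 252 (W = -9*(-28) = 252)
(12*b(W))/80385 = (12*252)/80385 = 3024*(1/80385) = 1008/26795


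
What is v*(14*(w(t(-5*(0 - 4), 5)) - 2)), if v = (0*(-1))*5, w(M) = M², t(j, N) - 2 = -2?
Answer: 0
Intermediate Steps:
t(j, N) = 0 (t(j, N) = 2 - 2 = 0)
v = 0 (v = 0*5 = 0)
v*(14*(w(t(-5*(0 - 4), 5)) - 2)) = 0*(14*(0² - 2)) = 0*(14*(0 - 2)) = 0*(14*(-2)) = 0*(-28) = 0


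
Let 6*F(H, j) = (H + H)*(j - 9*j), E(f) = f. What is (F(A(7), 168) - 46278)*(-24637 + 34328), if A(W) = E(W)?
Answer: -478871074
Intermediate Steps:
A(W) = W
F(H, j) = -8*H*j/3 (F(H, j) = ((H + H)*(j - 9*j))/6 = ((2*H)*(-8*j))/6 = (-16*H*j)/6 = -8*H*j/3)
(F(A(7), 168) - 46278)*(-24637 + 34328) = (-8/3*7*168 - 46278)*(-24637 + 34328) = (-3136 - 46278)*9691 = -49414*9691 = -478871074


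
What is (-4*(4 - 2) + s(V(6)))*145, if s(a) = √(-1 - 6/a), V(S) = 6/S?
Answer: -1160 + 145*I*√7 ≈ -1160.0 + 383.63*I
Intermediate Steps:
(-4*(4 - 2) + s(V(6)))*145 = (-4*(4 - 2) + √((-6 - 6/6)/((6/6))))*145 = (-4*2 + √((-6 - 6/6)/((6*(⅙)))))*145 = (-8 + √((-6 - 1*1)/1))*145 = (-8 + √(1*(-6 - 1)))*145 = (-8 + √(1*(-7)))*145 = (-8 + √(-7))*145 = (-8 + I*√7)*145 = -1160 + 145*I*√7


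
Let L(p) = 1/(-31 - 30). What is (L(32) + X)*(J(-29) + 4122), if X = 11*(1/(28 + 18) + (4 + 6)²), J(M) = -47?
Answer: 12580441875/2806 ≈ 4.4834e+6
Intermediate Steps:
L(p) = -1/61 (L(p) = 1/(-61) = -1/61)
X = 50611/46 (X = 11*(1/46 + 10²) = 11*(1/46 + 100) = 11*(4601/46) = 50611/46 ≈ 1100.2)
(L(32) + X)*(J(-29) + 4122) = (-1/61 + 50611/46)*(-47 + 4122) = (3087225/2806)*4075 = 12580441875/2806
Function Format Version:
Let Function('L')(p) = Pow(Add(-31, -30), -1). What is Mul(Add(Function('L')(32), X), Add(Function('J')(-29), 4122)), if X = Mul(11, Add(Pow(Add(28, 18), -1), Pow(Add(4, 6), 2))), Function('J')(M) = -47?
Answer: Rational(12580441875, 2806) ≈ 4.4834e+6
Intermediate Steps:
Function('L')(p) = Rational(-1, 61) (Function('L')(p) = Pow(-61, -1) = Rational(-1, 61))
X = Rational(50611, 46) (X = Mul(11, Add(Pow(46, -1), Pow(10, 2))) = Mul(11, Add(Rational(1, 46), 100)) = Mul(11, Rational(4601, 46)) = Rational(50611, 46) ≈ 1100.2)
Mul(Add(Function('L')(32), X), Add(Function('J')(-29), 4122)) = Mul(Add(Rational(-1, 61), Rational(50611, 46)), Add(-47, 4122)) = Mul(Rational(3087225, 2806), 4075) = Rational(12580441875, 2806)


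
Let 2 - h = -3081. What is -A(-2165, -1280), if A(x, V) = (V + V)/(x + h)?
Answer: 1280/459 ≈ 2.7887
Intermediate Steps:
h = 3083 (h = 2 - 1*(-3081) = 2 + 3081 = 3083)
A(x, V) = 2*V/(3083 + x) (A(x, V) = (V + V)/(x + 3083) = (2*V)/(3083 + x) = 2*V/(3083 + x))
-A(-2165, -1280) = -2*(-1280)/(3083 - 2165) = -2*(-1280)/918 = -1*(-1280/459) = 1280/459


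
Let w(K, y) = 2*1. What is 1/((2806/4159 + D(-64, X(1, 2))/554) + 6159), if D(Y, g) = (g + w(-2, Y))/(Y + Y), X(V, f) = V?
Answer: 294923008/1816629772867 ≈ 0.00016235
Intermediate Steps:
w(K, y) = 2
D(Y, g) = (2 + g)/(2*Y) (D(Y, g) = (g + 2)/(Y + Y) = (2 + g)/((2*Y)) = (2 + g)*(1/(2*Y)) = (2 + g)/(2*Y))
1/((2806/4159 + D(-64, X(1, 2))/554) + 6159) = 1/((2806/4159 + ((½)*(2 + 1)/(-64))/554) + 6159) = 1/((2806*(1/4159) + ((½)*(-1/64)*3)*(1/554)) + 6159) = 1/((2806/4159 - 3/128*1/554) + 6159) = 1/((2806/4159 - 3/70912) + 6159) = 1/(198966595/294923008 + 6159) = 1/(1816629772867/294923008) = 294923008/1816629772867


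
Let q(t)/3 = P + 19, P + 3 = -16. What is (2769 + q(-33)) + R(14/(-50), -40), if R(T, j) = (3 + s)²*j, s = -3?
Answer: 2769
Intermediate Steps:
P = -19 (P = -3 - 16 = -19)
q(t) = 0 (q(t) = 3*(-19 + 19) = 3*0 = 0)
R(T, j) = 0 (R(T, j) = (3 - 3)²*j = 0²*j = 0*j = 0)
(2769 + q(-33)) + R(14/(-50), -40) = (2769 + 0) + 0 = 2769 + 0 = 2769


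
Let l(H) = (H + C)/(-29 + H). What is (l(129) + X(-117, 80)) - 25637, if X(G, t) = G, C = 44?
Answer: -2575227/100 ≈ -25752.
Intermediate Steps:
l(H) = (44 + H)/(-29 + H) (l(H) = (H + 44)/(-29 + H) = (44 + H)/(-29 + H))
(l(129) + X(-117, 80)) - 25637 = ((44 + 129)/(-29 + 129) - 117) - 25637 = (173/100 - 117) - 25637 = -11527/100 - 25637 = -2575227/100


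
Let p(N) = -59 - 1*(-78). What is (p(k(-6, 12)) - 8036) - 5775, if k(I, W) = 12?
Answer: -13792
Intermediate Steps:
p(N) = 19 (p(N) = -59 + 78 = 19)
(p(k(-6, 12)) - 8036) - 5775 = (19 - 8036) - 5775 = -8017 - 5775 = -13792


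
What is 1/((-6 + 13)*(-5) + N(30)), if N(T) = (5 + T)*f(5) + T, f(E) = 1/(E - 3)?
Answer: 2/25 ≈ 0.080000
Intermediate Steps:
f(E) = 1/(-3 + E)
N(T) = 5/2 + 3*T/2 (N(T) = (5 + T)/(-3 + 5) + T = (5 + T)/2 + T = (5 + T)*(½) + T = (5/2 + T/2) + T = 5/2 + 3*T/2)
1/((-6 + 13)*(-5) + N(30)) = 1/((-6 + 13)*(-5) + (5/2 + (3/2)*30)) = 1/(7*(-5) + (5/2 + 45)) = 1/(-35 + 95/2) = 1/(25/2) = 2/25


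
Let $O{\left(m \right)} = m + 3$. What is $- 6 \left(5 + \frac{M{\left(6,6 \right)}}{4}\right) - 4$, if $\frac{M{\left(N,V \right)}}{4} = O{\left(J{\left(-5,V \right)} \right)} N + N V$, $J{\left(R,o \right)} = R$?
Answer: $-178$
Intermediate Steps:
$O{\left(m \right)} = 3 + m$
$M{\left(N,V \right)} = - 8 N + 4 N V$ ($M{\left(N,V \right)} = 4 \left(\left(3 - 5\right) N + N V\right) = 4 \left(- 2 N + N V\right) = - 8 N + 4 N V$)
$- 6 \left(5 + \frac{M{\left(6,6 \right)}}{4}\right) - 4 = - 6 \left(5 + \frac{4 \cdot 6 \left(-2 + 6\right)}{4}\right) - 4 = - 6 \left(5 + 4 \cdot 6 \cdot 4 \cdot \frac{1}{4}\right) - 4 = - 6 \left(5 + 96 \cdot \frac{1}{4}\right) - 4 = - 6 \left(5 + 24\right) - 4 = \left(-6\right) 29 - 4 = -174 - 4 = -178$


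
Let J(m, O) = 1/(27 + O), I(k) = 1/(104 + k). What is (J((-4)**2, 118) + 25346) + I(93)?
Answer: 724008832/28565 ≈ 25346.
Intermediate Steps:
(J((-4)**2, 118) + 25346) + I(93) = (1/(27 + 118) + 25346) + 1/(104 + 93) = (1/145 + 25346) + 1/197 = 3675171/145 + 1/197 = 724008832/28565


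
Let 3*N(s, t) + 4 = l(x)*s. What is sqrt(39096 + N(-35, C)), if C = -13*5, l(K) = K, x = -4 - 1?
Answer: sqrt(39153) ≈ 197.87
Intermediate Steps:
x = -5
C = -65
N(s, t) = -4/3 - 5*s/3 (N(s, t) = -4/3 + (-5*s)/3 = -4/3 - 5*s/3)
sqrt(39096 + N(-35, C)) = sqrt(39096 + (-4/3 - 5/3*(-35))) = sqrt(39096 + (-4/3 + 175/3)) = sqrt(39096 + 57) = sqrt(39153)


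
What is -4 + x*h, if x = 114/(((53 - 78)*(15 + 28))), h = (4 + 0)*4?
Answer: -6124/1075 ≈ -5.6967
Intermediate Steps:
h = 16 (h = 4*4 = 16)
x = -114/1075 (x = 114/((-25*43)) = 114/(-1075) = 114*(-1/1075) = -114/1075 ≈ -0.10605)
-4 + x*h = -4 - 114/1075*16 = -4 - 1824/1075 = -6124/1075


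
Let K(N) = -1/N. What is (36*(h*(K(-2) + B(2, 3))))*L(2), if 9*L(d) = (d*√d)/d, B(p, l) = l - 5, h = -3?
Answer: 18*√2 ≈ 25.456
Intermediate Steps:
B(p, l) = -5 + l
L(d) = √d/9 (L(d) = ((d*√d)/d)/9 = (d^(3/2)/d)/9 = √d/9)
(36*(h*(K(-2) + B(2, 3))))*L(2) = (36*(-3*(-1/(-2) + (-5 + 3))))*(√2/9) = (36*(-3*(-1*(-½) - 2)))*(√2/9) = (36*(-3*(½ - 2)))*(√2/9) = (36*(-3*(-3/2)))*(√2/9) = (36*(9/2))*(√2/9) = 162*(√2/9) = 18*√2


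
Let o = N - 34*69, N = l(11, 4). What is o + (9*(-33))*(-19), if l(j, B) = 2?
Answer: 3299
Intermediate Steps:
N = 2
o = -2344 (o = 2 - 34*69 = 2 - 2346 = -2344)
o + (9*(-33))*(-19) = -2344 + (9*(-33))*(-19) = -2344 - 297*(-19) = -2344 + 5643 = 3299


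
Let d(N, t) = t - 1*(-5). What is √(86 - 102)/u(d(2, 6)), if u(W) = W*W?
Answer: 4*I/121 ≈ 0.033058*I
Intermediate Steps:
d(N, t) = 5 + t (d(N, t) = t + 5 = 5 + t)
u(W) = W²
√(86 - 102)/u(d(2, 6)) = √(86 - 102)/((5 + 6)²) = √(-16)/(11²) = (4*I)/121 = (4*I)*(1/121) = 4*I/121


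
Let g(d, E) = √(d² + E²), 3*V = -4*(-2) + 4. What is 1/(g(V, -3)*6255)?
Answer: 1/31275 ≈ 3.1974e-5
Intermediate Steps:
V = 4 (V = (-4*(-2) + 4)/3 = (8 + 4)/3 = (⅓)*12 = 4)
g(d, E) = √(E² + d²)
1/(g(V, -3)*6255) = 1/(√((-3)² + 4²)*6255) = (1/6255)/√(9 + 16) = (1/6255)/√25 = (1/6255)/5 = (⅕)*(1/6255) = 1/31275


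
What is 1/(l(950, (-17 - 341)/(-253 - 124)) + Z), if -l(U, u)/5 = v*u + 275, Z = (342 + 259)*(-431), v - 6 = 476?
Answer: -377/99035842 ≈ -3.8067e-6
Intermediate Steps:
v = 482 (v = 6 + 476 = 482)
Z = -259031 (Z = 601*(-431) = -259031)
l(U, u) = -1375 - 2410*u (l(U, u) = -5*(482*u + 275) = -5*(275 + 482*u) = -1375 - 2410*u)
1/(l(950, (-17 - 341)/(-253 - 124)) + Z) = 1/((-1375 - 2410*(-17 - 341)/(-253 - 124)) - 259031) = 1/((-1375 - (-862780)/(-377)) - 259031) = 1/((-1375 - (-862780)*(-1)/377) - 259031) = 1/((-1375 - 2410*358/377) - 259031) = 1/((-1375 - 862780/377) - 259031) = 1/(-1381155/377 - 259031) = 1/(-99035842/377) = -377/99035842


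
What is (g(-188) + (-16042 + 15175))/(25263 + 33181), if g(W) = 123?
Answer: -186/14611 ≈ -0.012730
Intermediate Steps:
(g(-188) + (-16042 + 15175))/(25263 + 33181) = (123 + (-16042 + 15175))/(25263 + 33181) = (123 - 867)/58444 = -744*1/58444 = -186/14611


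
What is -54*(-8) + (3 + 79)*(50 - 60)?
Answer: -388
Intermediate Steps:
-54*(-8) + (3 + 79)*(50 - 60) = 432 + 82*(-10) = 432 - 820 = -388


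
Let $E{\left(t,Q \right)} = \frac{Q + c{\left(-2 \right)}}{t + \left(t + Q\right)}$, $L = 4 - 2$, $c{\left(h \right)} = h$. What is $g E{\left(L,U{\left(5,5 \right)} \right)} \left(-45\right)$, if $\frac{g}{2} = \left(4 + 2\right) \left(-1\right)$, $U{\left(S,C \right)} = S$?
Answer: $180$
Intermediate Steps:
$L = 2$
$g = -12$ ($g = 2 \left(4 + 2\right) \left(-1\right) = 2 \cdot 6 \left(-1\right) = 2 \left(-6\right) = -12$)
$E{\left(t,Q \right)} = \frac{-2 + Q}{Q + 2 t}$ ($E{\left(t,Q \right)} = \frac{Q - 2}{t + \left(t + Q\right)} = \frac{-2 + Q}{t + \left(Q + t\right)} = \frac{-2 + Q}{Q + 2 t}$)
$g E{\left(L,U{\left(5,5 \right)} \right)} \left(-45\right) = - 12 \frac{-2 + 5}{5 + 2 \cdot 2} \left(-45\right) = - 12 \frac{1}{5 + 4} \cdot 3 \left(-45\right) = - 12 \cdot \frac{1}{9} \cdot 3 \left(-45\right) = \left(-12\right) \frac{1}{3} \left(-45\right) = \left(-4\right) \left(-45\right) = 180$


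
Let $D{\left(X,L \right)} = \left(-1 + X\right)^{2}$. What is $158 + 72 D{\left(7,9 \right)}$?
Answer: $2750$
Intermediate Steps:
$158 + 72 D{\left(7,9 \right)} = 158 + 72 \left(-1 + 7\right)^{2} = 158 + 72 \cdot 6^{2} = 158 + 72 \cdot 36 = 158 + 2592 = 2750$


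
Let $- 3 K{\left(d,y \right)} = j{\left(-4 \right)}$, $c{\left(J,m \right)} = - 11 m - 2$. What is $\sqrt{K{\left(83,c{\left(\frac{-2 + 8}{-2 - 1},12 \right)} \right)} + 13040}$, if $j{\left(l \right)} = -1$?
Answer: $\frac{\sqrt{117363}}{3} \approx 114.19$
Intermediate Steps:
$c{\left(J,m \right)} = -2 - 11 m$
$K{\left(d,y \right)} = \frac{1}{3}$ ($K{\left(d,y \right)} = \left(- \frac{1}{3}\right) \left(-1\right) = \frac{1}{3}$)
$\sqrt{K{\left(83,c{\left(\frac{-2 + 8}{-2 - 1},12 \right)} \right)} + 13040} = \sqrt{\frac{1}{3} + 13040} = \sqrt{\frac{39121}{3}} = \frac{\sqrt{117363}}{3}$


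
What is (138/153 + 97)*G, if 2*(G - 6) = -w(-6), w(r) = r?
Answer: 14979/17 ≈ 881.12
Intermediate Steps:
G = 9 (G = 6 + (-1*(-6))/2 = 6 + (½)*6 = 6 + 3 = 9)
(138/153 + 97)*G = (138/153 + 97)*9 = (138*(1/153) + 97)*9 = (46/51 + 97)*9 = (4993/51)*9 = 14979/17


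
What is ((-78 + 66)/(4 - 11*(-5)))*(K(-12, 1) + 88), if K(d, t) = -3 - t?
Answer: -1008/59 ≈ -17.085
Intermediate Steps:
((-78 + 66)/(4 - 11*(-5)))*(K(-12, 1) + 88) = ((-78 + 66)/(4 - 11*(-5)))*((-3 - 1*1) + 88) = (-12/(4 + 55))*((-3 - 1) + 88) = (-12/59)*(-4 + 88) = -12*1/59*84 = -12/59*84 = -1008/59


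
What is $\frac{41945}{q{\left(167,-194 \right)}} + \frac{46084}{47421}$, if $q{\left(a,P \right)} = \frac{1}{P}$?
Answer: $- \frac{385880279846}{47421} \approx -8.1373 \cdot 10^{6}$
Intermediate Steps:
$\frac{41945}{q{\left(167,-194 \right)}} + \frac{46084}{47421} = \frac{41945}{\frac{1}{-194}} + \frac{46084}{47421} = \frac{41945}{- \frac{1}{194}} + 46084 \cdot \frac{1}{47421} = 41945 \left(-194\right) + \frac{46084}{47421} = -8137330 + \frac{46084}{47421} = - \frac{385880279846}{47421}$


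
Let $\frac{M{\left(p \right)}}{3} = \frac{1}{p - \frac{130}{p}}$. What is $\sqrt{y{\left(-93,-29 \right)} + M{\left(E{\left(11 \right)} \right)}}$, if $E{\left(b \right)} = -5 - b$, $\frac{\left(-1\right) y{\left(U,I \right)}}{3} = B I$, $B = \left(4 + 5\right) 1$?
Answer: $\frac{\sqrt{345135}}{21} \approx 27.975$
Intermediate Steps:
$B = 9$ ($B = 9 \cdot 1 = 9$)
$y{\left(U,I \right)} = - 27 I$ ($y{\left(U,I \right)} = - 3 \cdot 9 I = - 27 I$)
$M{\left(p \right)} = \frac{3}{p - \frac{130}{p}}$
$\sqrt{y{\left(-93,-29 \right)} + M{\left(E{\left(11 \right)} \right)}} = \sqrt{\left(-27\right) \left(-29\right) + \frac{3 \left(-5 - 11\right)}{-130 + \left(-5 - 11\right)^{2}}} = \sqrt{783 + \frac{3 \left(-5 - 11\right)}{-130 + \left(-5 - 11\right)^{2}}} = \sqrt{783 + 3 \left(-16\right) \frac{1}{-130 + \left(-16\right)^{2}}} = \sqrt{783 + 3 \left(-16\right) \frac{1}{-130 + 256}} = \sqrt{783 + 3 \left(-16\right) \frac{1}{126}} = \sqrt{783 - \frac{8}{21}} = \sqrt{\frac{16435}{21}} = \frac{\sqrt{345135}}{21}$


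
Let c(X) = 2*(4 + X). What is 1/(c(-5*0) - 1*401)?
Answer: -1/393 ≈ -0.0025445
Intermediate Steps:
c(X) = 8 + 2*X
1/(c(-5*0) - 1*401) = 1/((8 + 2*(-5*0)) - 1*401) = 1/((8 + 2*0) - 401) = 1/((8 + 0) - 401) = 1/(8 - 401) = 1/(-393) = -1/393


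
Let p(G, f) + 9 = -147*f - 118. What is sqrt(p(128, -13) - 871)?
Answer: sqrt(913) ≈ 30.216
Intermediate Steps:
p(G, f) = -127 - 147*f (p(G, f) = -9 + (-147*f - 118) = -9 + (-118 - 147*f) = -127 - 147*f)
sqrt(p(128, -13) - 871) = sqrt((-127 - 147*(-13)) - 871) = sqrt((-127 + 1911) - 871) = sqrt(1784 - 871) = sqrt(913)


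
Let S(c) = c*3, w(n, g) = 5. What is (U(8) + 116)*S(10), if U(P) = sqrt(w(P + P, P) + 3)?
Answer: 3480 + 60*sqrt(2) ≈ 3564.9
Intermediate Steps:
S(c) = 3*c
U(P) = 2*sqrt(2) (U(P) = sqrt(5 + 3) = sqrt(8) = 2*sqrt(2))
(U(8) + 116)*S(10) = (2*sqrt(2) + 116)*(3*10) = (116 + 2*sqrt(2))*30 = 3480 + 60*sqrt(2)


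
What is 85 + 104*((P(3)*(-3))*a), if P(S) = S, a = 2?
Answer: -1787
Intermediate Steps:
85 + 104*((P(3)*(-3))*a) = 85 + 104*((3*(-3))*2) = 85 + 104*(-9*2) = 85 + 104*(-18) = 85 - 1872 = -1787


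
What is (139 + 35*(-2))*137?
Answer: 9453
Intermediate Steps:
(139 + 35*(-2))*137 = (139 - 70)*137 = 69*137 = 9453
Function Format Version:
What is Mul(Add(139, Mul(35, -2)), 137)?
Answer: 9453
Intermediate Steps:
Mul(Add(139, Mul(35, -2)), 137) = Mul(Add(139, -70), 137) = Mul(69, 137) = 9453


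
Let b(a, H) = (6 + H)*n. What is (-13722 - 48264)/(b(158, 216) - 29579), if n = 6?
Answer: 61986/28247 ≈ 2.1944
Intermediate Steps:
b(a, H) = 36 + 6*H (b(a, H) = (6 + H)*6 = 36 + 6*H)
(-13722 - 48264)/(b(158, 216) - 29579) = (-13722 - 48264)/((36 + 6*216) - 29579) = -61986/((36 + 1296) - 29579) = -61986/(1332 - 29579) = -61986/(-28247) = -61986*(-1/28247) = 61986/28247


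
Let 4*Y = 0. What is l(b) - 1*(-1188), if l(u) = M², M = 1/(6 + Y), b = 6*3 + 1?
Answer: 42769/36 ≈ 1188.0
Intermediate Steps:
Y = 0 (Y = (¼)*0 = 0)
b = 19 (b = 18 + 1 = 19)
M = ⅙ (M = 1/(6 + 0) = 1/6 = ⅙ ≈ 0.16667)
l(u) = 1/36 (l(u) = (⅙)² = 1/36)
l(b) - 1*(-1188) = 1/36 - 1*(-1188) = 1/36 + 1188 = 42769/36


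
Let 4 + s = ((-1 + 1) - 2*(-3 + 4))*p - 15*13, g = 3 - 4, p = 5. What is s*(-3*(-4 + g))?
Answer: -3135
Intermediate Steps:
g = -1
s = -209 (s = -4 + (((-1 + 1) - 2*(-3 + 4))*5 - 15*13) = -4 + ((0 - 2*1)*5 - 195) = -4 + ((0 - 2)*5 - 195) = -4 + (-2*5 - 195) = -4 + (-10 - 195) = -4 - 205 = -209)
s*(-3*(-4 + g)) = -(-627)*(-4 - 1) = -(-627)*(-5) = -209*15 = -3135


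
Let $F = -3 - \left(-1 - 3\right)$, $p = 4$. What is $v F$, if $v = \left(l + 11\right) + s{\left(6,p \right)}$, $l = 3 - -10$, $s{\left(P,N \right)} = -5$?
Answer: $19$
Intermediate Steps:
$l = 13$ ($l = 3 + 10 = 13$)
$F = 1$ ($F = -3 - \left(-1 - 3\right) = -3 - -4 = -3 + 4 = 1$)
$v = 19$ ($v = \left(13 + 11\right) - 5 = 24 - 5 = 19$)
$v F = 19 \cdot 1 = 19$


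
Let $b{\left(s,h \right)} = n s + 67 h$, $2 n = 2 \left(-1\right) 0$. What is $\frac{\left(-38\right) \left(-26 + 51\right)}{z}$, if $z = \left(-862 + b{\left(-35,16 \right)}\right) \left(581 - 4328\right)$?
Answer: $\frac{95}{78687} \approx 0.0012073$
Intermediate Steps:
$n = 0$ ($n = \frac{2 \left(-1\right) 0}{2} = \frac{\left(-2\right) 0}{2} = \frac{1}{2} \cdot 0 = 0$)
$b{\left(s,h \right)} = 67 h$ ($b{\left(s,h \right)} = 0 s + 67 h = 0 + 67 h = 67 h$)
$z = -786870$ ($z = \left(-862 + 67 \cdot 16\right) \left(581 - 4328\right) = \left(-862 + 1072\right) \left(-3747\right) = 210 \left(-3747\right) = -786870$)
$\frac{\left(-38\right) \left(-26 + 51\right)}{z} = \frac{\left(-38\right) \left(-26 + 51\right)}{-786870} = \left(-38\right) 25 \left(- \frac{1}{786870}\right) = \left(-950\right) \left(- \frac{1}{786870}\right) = \frac{95}{78687}$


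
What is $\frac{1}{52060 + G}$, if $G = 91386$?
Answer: $\frac{1}{143446} \approx 6.9713 \cdot 10^{-6}$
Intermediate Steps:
$\frac{1}{52060 + G} = \frac{1}{52060 + 91386} = \frac{1}{143446}$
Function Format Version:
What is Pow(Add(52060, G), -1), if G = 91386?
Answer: Rational(1, 143446) ≈ 6.9713e-6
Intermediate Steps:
Pow(Add(52060, G), -1) = Pow(Add(52060, 91386), -1) = Pow(143446, -1) = Rational(1, 143446)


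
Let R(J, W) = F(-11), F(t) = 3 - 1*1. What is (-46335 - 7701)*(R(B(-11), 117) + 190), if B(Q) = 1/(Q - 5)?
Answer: -10374912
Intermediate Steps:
F(t) = 2 (F(t) = 3 - 1 = 2)
B(Q) = 1/(-5 + Q)
R(J, W) = 2
(-46335 - 7701)*(R(B(-11), 117) + 190) = (-46335 - 7701)*(2 + 190) = -54036*192 = -10374912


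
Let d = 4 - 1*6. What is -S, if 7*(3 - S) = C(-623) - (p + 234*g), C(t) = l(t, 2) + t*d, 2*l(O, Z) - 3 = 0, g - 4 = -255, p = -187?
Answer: 17185/2 ≈ 8592.5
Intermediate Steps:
g = -251 (g = 4 - 255 = -251)
l(O, Z) = 3/2 (l(O, Z) = 3/2 + (½)*0 = 3/2 + 0 = 3/2)
d = -2 (d = 4 - 6 = -2)
C(t) = 3/2 - 2*t (C(t) = 3/2 + t*(-2) = 3/2 - 2*t)
S = -17185/2 (S = 3 - ((3/2 - 2*(-623)) - (-187 + 234*(-251)))/7 = 3 - ((3/2 + 1246) - (-187 - 58734))/7 = 3 - (2495/2 - 1*(-58921))/7 = 3 - (2495/2 + 58921)/7 = 3 - ⅐*120337/2 = 3 - 17191/2 = -17185/2 ≈ -8592.5)
-S = -1*(-17185/2) = 17185/2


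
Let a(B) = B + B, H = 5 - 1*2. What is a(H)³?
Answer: 216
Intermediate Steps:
H = 3 (H = 5 - 2 = 3)
a(B) = 2*B
a(H)³ = (2*3)³ = 6³ = 216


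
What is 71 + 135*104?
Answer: 14111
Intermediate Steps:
71 + 135*104 = 71 + 14040 = 14111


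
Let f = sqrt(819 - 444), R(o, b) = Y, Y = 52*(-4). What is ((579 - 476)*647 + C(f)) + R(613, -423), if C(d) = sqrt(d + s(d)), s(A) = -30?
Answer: 66433 + sqrt(-30 + 5*sqrt(15)) ≈ 66433.0 + 3.2611*I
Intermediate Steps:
Y = -208
R(o, b) = -208
f = 5*sqrt(15) (f = sqrt(375) = 5*sqrt(15) ≈ 19.365)
C(d) = sqrt(-30 + d) (C(d) = sqrt(d - 30) = sqrt(-30 + d))
((579 - 476)*647 + C(f)) + R(613, -423) = ((579 - 476)*647 + sqrt(-30 + 5*sqrt(15))) - 208 = (103*647 + sqrt(-30 + 5*sqrt(15))) - 208 = (66641 + sqrt(-30 + 5*sqrt(15))) - 208 = 66433 + sqrt(-30 + 5*sqrt(15))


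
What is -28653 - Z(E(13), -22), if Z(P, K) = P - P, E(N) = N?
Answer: -28653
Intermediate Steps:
Z(P, K) = 0
-28653 - Z(E(13), -22) = -28653 - 1*0 = -28653 + 0 = -28653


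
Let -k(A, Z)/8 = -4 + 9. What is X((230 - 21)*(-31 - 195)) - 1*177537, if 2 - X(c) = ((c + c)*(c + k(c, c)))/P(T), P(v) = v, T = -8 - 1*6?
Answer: 2231697371/7 ≈ 3.1881e+8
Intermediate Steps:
k(A, Z) = -40 (k(A, Z) = -8*(-4 + 9) = -8*5 = -40)
T = -14 (T = -8 - 6 = -14)
X(c) = 2 + c*(-40 + c)/7 (X(c) = 2 - (c + c)*(c - 40)/(-14) = 2 - (2*c)*(-40 + c)*(-1)/14 = 2 - 2*c*(-40 + c)*(-1)/14 = 2 - (-1)*c*(-40 + c)/7 = 2 + c*(-40 + c)/7)
X((230 - 21)*(-31 - 195)) - 1*177537 = (2 - 40*(230 - 21)*(-31 - 195)/7 + ((230 - 21)*(-31 - 195))**2/7) - 1*177537 = (2 - 8360*(-226)/7 + (209*(-226))**2/7) - 177537 = (2 - 40/7*(-47234) + (1/7)*(-47234)**2) - 177537 = (2 + 1889360/7 + (1/7)*2231050756) - 177537 = (2 + 1889360/7 + 2231050756/7) - 177537 = 2232940130/7 - 177537 = 2231697371/7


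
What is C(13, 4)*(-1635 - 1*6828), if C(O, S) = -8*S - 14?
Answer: 389298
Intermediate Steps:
C(O, S) = -14 - 8*S
C(13, 4)*(-1635 - 1*6828) = (-14 - 8*4)*(-1635 - 1*6828) = (-14 - 32)*(-1635 - 6828) = -46*(-8463) = 389298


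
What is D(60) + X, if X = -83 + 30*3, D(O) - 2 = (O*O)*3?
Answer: 10809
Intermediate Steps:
D(O) = 2 + 3*O² (D(O) = 2 + (O*O)*3 = 2 + O²*3 = 2 + 3*O²)
X = 7 (X = -83 + 90 = 7)
D(60) + X = (2 + 3*60²) + 7 = (2 + 3*3600) + 7 = (2 + 10800) + 7 = 10802 + 7 = 10809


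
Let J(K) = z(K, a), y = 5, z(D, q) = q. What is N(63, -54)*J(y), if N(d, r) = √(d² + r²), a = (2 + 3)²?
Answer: 225*√85 ≈ 2074.4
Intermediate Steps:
a = 25 (a = 5² = 25)
J(K) = 25
N(63, -54)*J(y) = √(63² + (-54)²)*25 = √(3969 + 2916)*25 = √6885*25 = (9*√85)*25 = 225*√85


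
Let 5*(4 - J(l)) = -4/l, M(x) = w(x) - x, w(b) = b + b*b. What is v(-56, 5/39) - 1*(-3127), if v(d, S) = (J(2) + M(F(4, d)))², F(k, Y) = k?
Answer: 88579/25 ≈ 3543.2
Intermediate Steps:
w(b) = b + b²
M(x) = -x + x*(1 + x) (M(x) = x*(1 + x) - x = -x + x*(1 + x))
J(l) = 4 + 4/(5*l) (J(l) = 4 - (-4)/(5*l) = 4 + 4/(5*l))
v(d, S) = 10404/25 (v(d, S) = ((4 + (⅘)/2) + 4²)² = ((4 + (⅘)*(½)) + 16)² = ((4 + ⅖) + 16)² = (22/5 + 16)² = (102/5)² = 10404/25)
v(-56, 5/39) - 1*(-3127) = 10404/25 - 1*(-3127) = 10404/25 + 3127 = 88579/25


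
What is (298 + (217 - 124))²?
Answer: 152881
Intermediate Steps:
(298 + (217 - 124))² = (298 + 93)² = 391² = 152881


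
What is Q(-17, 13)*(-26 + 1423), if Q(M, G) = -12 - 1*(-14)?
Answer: 2794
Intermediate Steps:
Q(M, G) = 2 (Q(M, G) = -12 + 14 = 2)
Q(-17, 13)*(-26 + 1423) = 2*(-26 + 1423) = 2*1397 = 2794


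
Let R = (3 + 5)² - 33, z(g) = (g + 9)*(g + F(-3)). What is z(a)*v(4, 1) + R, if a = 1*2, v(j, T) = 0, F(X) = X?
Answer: 31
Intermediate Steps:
a = 2
z(g) = (-3 + g)*(9 + g) (z(g) = (g + 9)*(g - 3) = (9 + g)*(-3 + g) = (-3 + g)*(9 + g))
R = 31 (R = 8² - 33 = 64 - 33 = 31)
z(a)*v(4, 1) + R = (-27 + 2² + 6*2)*0 + 31 = (-27 + 4 + 12)*0 + 31 = -11*0 + 31 = 0 + 31 = 31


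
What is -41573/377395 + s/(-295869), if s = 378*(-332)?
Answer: 1669590523/5317118155 ≈ 0.31400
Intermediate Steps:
s = -125496
-41573/377395 + s/(-295869) = -41573/377395 - 125496/(-295869) = -41573*1/377395 - 125496*(-1/295869) = -41573/377395 + 5976/14089 = 1669590523/5317118155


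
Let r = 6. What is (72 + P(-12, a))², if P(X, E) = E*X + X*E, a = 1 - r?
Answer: 36864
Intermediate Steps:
a = -5 (a = 1 - 1*6 = 1 - 6 = -5)
P(X, E) = 2*E*X (P(X, E) = E*X + E*X = 2*E*X)
(72 + P(-12, a))² = (72 + 2*(-5)*(-12))² = (72 + 120)² = 192² = 36864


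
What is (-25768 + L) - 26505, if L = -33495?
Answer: -85768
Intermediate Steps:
(-25768 + L) - 26505 = (-25768 - 33495) - 26505 = -59263 - 26505 = -85768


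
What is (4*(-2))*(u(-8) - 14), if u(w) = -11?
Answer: 200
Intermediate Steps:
(4*(-2))*(u(-8) - 14) = (4*(-2))*(-11 - 14) = -8*(-25) = 200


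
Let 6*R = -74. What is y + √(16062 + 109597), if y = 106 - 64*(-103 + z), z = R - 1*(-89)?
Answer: 5374/3 + √125659 ≈ 2145.8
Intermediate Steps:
R = -37/3 (R = (⅙)*(-74) = -37/3 ≈ -12.333)
z = 230/3 (z = -37/3 - 1*(-89) = -37/3 + 89 = 230/3 ≈ 76.667)
y = 5374/3 (y = 106 - 64*(-103 + 230/3) = 106 - 64*(-79/3) = 106 + 5056/3 = 5374/3 ≈ 1791.3)
y + √(16062 + 109597) = 5374/3 + √(16062 + 109597) = 5374/3 + √125659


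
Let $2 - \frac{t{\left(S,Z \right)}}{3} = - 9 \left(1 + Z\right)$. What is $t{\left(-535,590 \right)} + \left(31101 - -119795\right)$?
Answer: $166859$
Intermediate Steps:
$t{\left(S,Z \right)} = 33 + 27 Z$ ($t{\left(S,Z \right)} = 6 - 3 \left(- 9 \left(1 + Z\right)\right) = 6 - 3 \left(-9 - 9 Z\right) = 6 + \left(27 + 27 Z\right) = 33 + 27 Z$)
$t{\left(-535,590 \right)} + \left(31101 - -119795\right) = \left(33 + 27 \cdot 590\right) + \left(31101 - -119795\right) = \left(33 + 15930\right) + \left(31101 + 119795\right) = 15963 + 150896 = 166859$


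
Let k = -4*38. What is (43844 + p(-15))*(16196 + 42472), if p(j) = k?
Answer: 2563322256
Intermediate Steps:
k = -152
p(j) = -152
(43844 + p(-15))*(16196 + 42472) = (43844 - 152)*(16196 + 42472) = 43692*58668 = 2563322256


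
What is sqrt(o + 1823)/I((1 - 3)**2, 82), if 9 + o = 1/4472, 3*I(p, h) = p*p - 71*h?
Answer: -3*sqrt(9069449662)/12982216 ≈ -0.022007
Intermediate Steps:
I(p, h) = -71*h/3 + p**2/3 (I(p, h) = (p*p - 71*h)/3 = (p**2 - 71*h)/3 = -71*h/3 + p**2/3)
o = -40247/4472 (o = -9 + 1/4472 = -40247/4472 ≈ -8.9998)
sqrt(o + 1823)/I((1 - 3)**2, 82) = sqrt(-40247/4472 + 1823)/(-71/3*82 + ((1 - 3)**2)**2/3) = sqrt(8112209/4472)/(-5822/3 + ((-2)**2)**2/3) = (sqrt(9069449662)/2236)/(-5822/3 + (1/3)*4**2) = (sqrt(9069449662)/2236)/(-5822/3 + (1/3)*16) = (sqrt(9069449662)/2236)/(-5822/3 + 16/3) = (sqrt(9069449662)/2236)/(-5806/3) = (sqrt(9069449662)/2236)*(-3/5806) = -3*sqrt(9069449662)/12982216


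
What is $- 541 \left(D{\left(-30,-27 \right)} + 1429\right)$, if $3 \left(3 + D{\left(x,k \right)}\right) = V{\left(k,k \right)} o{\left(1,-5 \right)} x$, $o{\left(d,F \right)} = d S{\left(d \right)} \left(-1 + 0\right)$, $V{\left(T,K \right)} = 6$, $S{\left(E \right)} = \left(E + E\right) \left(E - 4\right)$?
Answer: $-576706$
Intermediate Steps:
$S{\left(E \right)} = 2 E \left(-4 + E\right)$
$o{\left(d,F \right)} = - 2 d^{2} \left(-4 + d\right)$ ($o{\left(d,F \right)} = d 2 d \left(-4 + d\right) \left(-1 + 0\right) = d 2 d \left(-4 + d\right) \left(-1\right) = d \left(- 2 d \left(-4 + d\right)\right) = - 2 d^{2} \left(-4 + d\right)$)
$D{\left(x,k \right)} = -3 + 12 x$ ($D{\left(x,k \right)} = -3 + \frac{6 \cdot 2 \cdot 1^{2} \left(4 - 1\right) x}{3} = -3 + \frac{6 \cdot 2 \cdot 1 \left(4 - 1\right) x}{3} = -3 + \frac{6 \cdot 2 \cdot 1 \cdot 3 x}{3} = -3 + \frac{6 \cdot 6 x}{3} = -3 + \frac{36 x}{3} = -3 + 12 x$)
$- 541 \left(D{\left(-30,-27 \right)} + 1429\right) = - 541 \left(\left(-3 + 12 \left(-30\right)\right) + 1429\right) = - 541 \left(\left(-3 - 360\right) + 1429\right) = - 541 \left(-363 + 1429\right) = \left(-541\right) 1066 = -576706$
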